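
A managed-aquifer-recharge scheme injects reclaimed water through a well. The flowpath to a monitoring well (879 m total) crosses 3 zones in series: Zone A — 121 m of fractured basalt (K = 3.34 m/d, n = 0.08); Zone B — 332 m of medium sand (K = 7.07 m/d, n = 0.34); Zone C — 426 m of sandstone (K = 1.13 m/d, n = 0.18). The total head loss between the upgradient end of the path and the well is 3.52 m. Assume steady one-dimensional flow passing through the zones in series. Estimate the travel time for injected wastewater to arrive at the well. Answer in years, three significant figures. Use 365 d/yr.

71.4 years

Steady 1-D flow in series ⇒ the Darcy flux q is identical in every zone and the zone head losses add (resistances L/K in series).
Σ(L/K) = 121/3.34 + 332/7.07 + 426/1.13 = 36.23 + 46.96 + 377.0 = 460.2 d
q = ΔH / Σ(L/K) = 3.52 / 460.2 = 0.007649 m/d (same in every zone)
Zone A: v = q/n = 0.007649/0.08 = 0.09562 m/d → t_A = 121/0.09562 = 1265 d
Zone B: v = q/n = 0.007649/0.34 = 0.02250 m/d → t_B = 332/0.02250 = 14760 d
Zone C: v = q/n = 0.007649/0.18 = 0.04250 m/d → t_C = 426/0.04250 = 10020 d
Total t = 1265 + 14760 + 10020 = 26050 d
   = 26050 / 365 = 71.4 yr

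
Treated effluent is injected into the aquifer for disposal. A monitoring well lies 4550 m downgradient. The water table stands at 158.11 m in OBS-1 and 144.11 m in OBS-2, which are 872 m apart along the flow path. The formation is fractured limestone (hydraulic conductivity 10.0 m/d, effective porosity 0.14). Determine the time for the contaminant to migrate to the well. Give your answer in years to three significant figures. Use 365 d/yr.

Hydraulic gradient i = (158.11 − 144.11) / 872 = 14.00 / 872 = 0.01606
q = Ki = 10.0 × 0.01606 = 0.1606 m/d
v = Ki/n = 10.0·0.01606/0.14 = 1.147 m/d
t = L / v = 4550 / 1.147 = 3968 d
   = 3968 / 365 = 10.9 yr

10.9 years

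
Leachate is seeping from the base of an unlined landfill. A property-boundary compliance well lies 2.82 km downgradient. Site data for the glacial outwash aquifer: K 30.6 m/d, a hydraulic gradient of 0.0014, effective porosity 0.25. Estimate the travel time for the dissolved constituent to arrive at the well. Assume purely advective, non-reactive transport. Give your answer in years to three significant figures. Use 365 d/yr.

45.1 years

q = Ki = 30.6 × 0.0014 = 0.04284 m/d
v_s = q/n_e = 0.04284/0.25 = 0.1714 m/d
L = 2.82 km = 2820 m
t = L / v = 2820 / 0.1714 = 16460 d
   = 16460 / 365 = 45.1 yr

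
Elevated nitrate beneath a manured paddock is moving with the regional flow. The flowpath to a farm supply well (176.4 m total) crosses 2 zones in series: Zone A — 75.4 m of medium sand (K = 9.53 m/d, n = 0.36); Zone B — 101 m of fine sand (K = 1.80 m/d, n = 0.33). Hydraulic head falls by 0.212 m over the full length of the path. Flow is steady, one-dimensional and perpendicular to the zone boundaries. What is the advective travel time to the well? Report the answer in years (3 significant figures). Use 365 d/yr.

50.0 years

Continuity: the same q passes through each zone, so ΔH = q·Σ(L_j/K_j) — the zones act as resistances in series.
Σ(L/K) = 75.4/9.53 + 101/1.80 = 7.912 + 56.11 = 64.02 d
q = ΔH / Σ(L/K) = 0.212 / 64.02 = 0.003311 m/d (same in every zone)
Zone A: v = q/n = 0.003311/0.36 = 0.009198 m/d → t_A = 75.4/0.009198 = 8197 d
Zone B: v = q/n = 0.003311/0.33 = 0.01003 m/d → t_B = 101/0.01003 = 10070 d
Total t = 8197 + 10070 = 18260 d
   = 18260 / 365 = 50.0 yr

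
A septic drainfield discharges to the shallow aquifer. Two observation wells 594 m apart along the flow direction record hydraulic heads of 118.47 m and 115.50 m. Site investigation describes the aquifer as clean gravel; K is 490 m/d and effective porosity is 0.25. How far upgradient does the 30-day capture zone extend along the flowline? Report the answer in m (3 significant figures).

Hydraulic gradient i = (118.47 − 115.50) / 594 = 2.97 / 594 = 0.005000
Specific discharge q = 490 × 0.005000 = 2.450 m/d
Seepage velocity v = q / n = 2.450 / 0.25 = 9.800 m/d
L = v × T = 9.800 × 30 = 294.0 m

294 m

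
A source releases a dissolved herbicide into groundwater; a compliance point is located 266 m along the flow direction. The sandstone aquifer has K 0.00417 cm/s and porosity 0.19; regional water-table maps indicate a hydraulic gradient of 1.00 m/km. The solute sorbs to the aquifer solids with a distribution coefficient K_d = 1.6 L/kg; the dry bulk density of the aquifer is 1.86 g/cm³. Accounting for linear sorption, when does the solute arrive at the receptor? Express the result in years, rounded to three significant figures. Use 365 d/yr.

640 years

K = 0.00417 cm/s × 864 = 3.603 m/d
Darcy flux q = K·i = 3.603 × 0.0010 = 0.003603 m/d
v = Ki/n = 3.603·0.0010/0.19 = 0.01896 m/d
Retardation R = 1 + ρ_b·K_d/n = 1 + 1.86×1.6/0.19 = 16.66
Contaminant velocity v_c = v/R = 0.01896/16.66 = 0.001138 m/d
t = L/v_c = 266/0.001138 = 233700 d
   = 233700/365 = 640 yr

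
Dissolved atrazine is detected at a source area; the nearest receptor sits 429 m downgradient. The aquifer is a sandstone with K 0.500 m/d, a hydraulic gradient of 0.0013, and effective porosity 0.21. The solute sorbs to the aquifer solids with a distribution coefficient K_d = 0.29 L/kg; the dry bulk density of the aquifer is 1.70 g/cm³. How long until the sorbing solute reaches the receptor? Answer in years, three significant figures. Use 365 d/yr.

q = Ki = 0.500 × 0.0013 = 6.500e-4 m/d
v = Ki/n = 0.500·0.0013/0.21 = 0.003095 m/d
Retardation R = 1 + ρ_b·K_d/n = 1 + 1.70×0.29/0.21 = 3.348
Contaminant velocity v_c = v/R = 0.003095/3.348 = 9.246e-4 m/d
t = L/v_c = 429/9.246e-4 = 464000 d
   = 464000/365 = 1270 yr

1270 years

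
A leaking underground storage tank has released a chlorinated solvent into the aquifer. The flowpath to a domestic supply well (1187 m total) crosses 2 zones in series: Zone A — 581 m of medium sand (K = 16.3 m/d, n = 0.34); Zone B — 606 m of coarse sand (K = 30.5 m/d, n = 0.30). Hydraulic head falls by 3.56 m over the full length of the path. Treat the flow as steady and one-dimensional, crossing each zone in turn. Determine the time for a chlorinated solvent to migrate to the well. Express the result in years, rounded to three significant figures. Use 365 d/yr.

Steady 1-D flow in series ⇒ the Darcy flux q is identical in every zone and the zone head losses add (resistances L/K in series).
Σ(L/K) = 581/16.3 + 606/30.5 = 35.64 + 19.87 = 55.51 d
q = ΔH / Σ(L/K) = 3.56 / 55.51 = 0.06413 m/d (same in every zone)
Zone A: v = q/n = 0.06413/0.34 = 0.1886 m/d → t_A = 581/0.1886 = 3080 d
Zone B: v = q/n = 0.06413/0.30 = 0.2138 m/d → t_B = 606/0.2138 = 2835 d
Total t = 3080 + 2835 = 5915 d
   = 5915 / 365 = 16.2 yr

16.2 years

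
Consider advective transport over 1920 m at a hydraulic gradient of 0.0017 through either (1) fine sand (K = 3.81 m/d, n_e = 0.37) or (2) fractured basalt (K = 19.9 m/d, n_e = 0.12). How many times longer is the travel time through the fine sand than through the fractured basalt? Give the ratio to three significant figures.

Unit 1 (fine sand): v = 3.81×0.0017/0.37 = 0.01751 m/d, t = 1920/0.01751 = 109700 d
Unit 2 (fractured basalt): v = 19.9×0.0017/0.12 = 0.2819 m/d, t = 1920/0.2819 = 6811 d
t(fine sand) / t(fractured basalt) = 109700/6811 = 16.1

16.1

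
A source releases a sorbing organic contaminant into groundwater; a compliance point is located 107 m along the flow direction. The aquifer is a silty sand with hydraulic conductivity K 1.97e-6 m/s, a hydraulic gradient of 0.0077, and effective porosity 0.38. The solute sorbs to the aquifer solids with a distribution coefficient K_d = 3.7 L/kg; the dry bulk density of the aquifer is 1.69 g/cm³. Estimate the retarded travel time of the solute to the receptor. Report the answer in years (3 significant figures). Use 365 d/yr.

K = 1.97e-6 m/s × 86400 s/d = 0.1702 m/d
q = Ki = 0.1702 × 0.0077 = 0.001311 m/d
Average linear velocity = 0.001311 / 0.38 = 0.003449 m/d
Retardation R = 1 + ρ_b·K_d/n = 1 + 1.69×3.7/0.38 = 17.46
Contaminant velocity v_c = v/R = 0.003449/17.46 = 1.976e-4 m/d
t = L/v_c = 107/1.976e-4 = 541500 d
   = 541500/365 = 1480 yr

1480 years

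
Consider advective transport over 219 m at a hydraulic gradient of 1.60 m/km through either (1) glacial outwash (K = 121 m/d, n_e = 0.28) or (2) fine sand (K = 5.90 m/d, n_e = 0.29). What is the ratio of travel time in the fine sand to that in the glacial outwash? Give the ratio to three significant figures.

Unit 1 (glacial outwash): v = 121×0.0016/0.28 = 0.6914 m/d, t = 219/0.6914 = 316.7 d
Unit 2 (fine sand): v = 5.90×0.0016/0.29 = 0.03255 m/d, t = 219/0.03255 = 6728 d
t(fine sand) / t(glacial outwash) = 6728/316.7 = 21.2

21.2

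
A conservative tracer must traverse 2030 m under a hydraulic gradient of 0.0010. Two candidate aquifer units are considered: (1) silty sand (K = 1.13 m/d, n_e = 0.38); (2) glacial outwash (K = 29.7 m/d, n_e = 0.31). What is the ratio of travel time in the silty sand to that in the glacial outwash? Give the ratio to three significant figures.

Unit 1 (silty sand): v = 1.13×0.0010/0.38 = 0.002974 m/d, t = 2030/0.002974 = 682700 d
Unit 2 (glacial outwash): v = 29.7×0.0010/0.31 = 0.09581 m/d, t = 2030/0.09581 = 21190 d
t(silty sand) / t(glacial outwash) = 682700/21190 = 32.2

32.2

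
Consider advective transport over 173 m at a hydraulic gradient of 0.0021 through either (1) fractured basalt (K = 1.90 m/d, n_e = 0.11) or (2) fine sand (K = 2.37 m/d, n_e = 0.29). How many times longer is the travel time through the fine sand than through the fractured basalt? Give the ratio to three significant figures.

Unit 1 (fractured basalt): v = 1.90×0.0021/0.11 = 0.03627 m/d, t = 173/0.03627 = 4769 d
Unit 2 (fine sand): v = 2.37×0.0021/0.29 = 0.01716 m/d, t = 173/0.01716 = 10080 d
t(fine sand) / t(fractured basalt) = 10080/4769 = 2.11

2.11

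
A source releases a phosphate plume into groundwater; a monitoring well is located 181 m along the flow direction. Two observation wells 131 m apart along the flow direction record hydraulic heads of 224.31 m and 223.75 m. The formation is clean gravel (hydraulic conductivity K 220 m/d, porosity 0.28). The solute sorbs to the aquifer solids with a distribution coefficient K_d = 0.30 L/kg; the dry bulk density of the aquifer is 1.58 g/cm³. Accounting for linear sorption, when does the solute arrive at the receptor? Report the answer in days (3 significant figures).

Hydraulic gradient i = (224.31 − 223.75) / 131 = 0.56 / 131 = 0.004275
Specific discharge q = 220 × 0.004275 = 0.9405 m/d
Seepage velocity v = q / n = 0.9405 / 0.28 = 3.359 m/d
Retardation R = 1 + ρ_b·K_d/n = 1 + 1.58×0.30/0.28 = 2.693
Contaminant velocity v_c = v/R = 3.359/2.693 = 1.247 m/d
t = L/v_c = 181/1.247 = 145.1 d

145 days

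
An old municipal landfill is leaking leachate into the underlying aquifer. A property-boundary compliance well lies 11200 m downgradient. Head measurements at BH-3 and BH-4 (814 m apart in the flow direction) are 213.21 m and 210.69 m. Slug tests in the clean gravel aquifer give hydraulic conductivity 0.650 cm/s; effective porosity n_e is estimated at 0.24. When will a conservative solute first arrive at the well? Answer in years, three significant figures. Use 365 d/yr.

4.24 years

Hydraulic gradient i = (213.21 − 210.69) / 814 = 2.52 / 814 = 0.003096
K = 0.650 cm/s × 864 = 561.6 m/d
q = Ki = 561.6 × 0.003096 = 1.739 m/d
Average linear velocity = 1.739 / 0.24 = 7.244 m/d
t = L / v = 11200 / 7.244 = 1546 d
   = 1546 / 365 = 4.24 yr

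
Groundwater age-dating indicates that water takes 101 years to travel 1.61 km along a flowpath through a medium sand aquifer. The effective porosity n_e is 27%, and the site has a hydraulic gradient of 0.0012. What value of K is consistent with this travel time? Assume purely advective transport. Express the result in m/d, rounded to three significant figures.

t = 101 years = 36870 d
L = 1.61 km = 1610 m
v = L / t = 1610 / 36870 = 0.04367 m/d
K = v · n / i = 0.04367 × 0.27 / 0.0012 = 9.83 m/d

9.83 m/d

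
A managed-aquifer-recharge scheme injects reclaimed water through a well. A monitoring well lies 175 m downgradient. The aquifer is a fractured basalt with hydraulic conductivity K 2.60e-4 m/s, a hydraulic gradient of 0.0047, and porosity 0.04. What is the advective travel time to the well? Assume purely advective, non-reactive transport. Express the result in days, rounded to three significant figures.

K = 2.60e-4 m/s × 86400 s/d = 22.46 m/d
Darcy flux q = K·i = 22.46 × 0.0047 = 0.1056 m/d
v = Ki/n = 22.46·0.0047/0.04 = 2.640 m/d
t = L / v = 175 / 2.640 = 66.30 d

66.3 days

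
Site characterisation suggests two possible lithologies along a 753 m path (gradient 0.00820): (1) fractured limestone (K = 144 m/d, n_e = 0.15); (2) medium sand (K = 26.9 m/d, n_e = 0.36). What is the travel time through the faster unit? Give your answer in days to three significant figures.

95.7 days

Unit 1 (fractured limestone): v = 144×0.0082/0.15 = 7.872 m/d, t = 753/7.872 = 95.66 d
Unit 2 (medium sand): v = 26.9×0.0082/0.36 = 0.6127 m/d, t = 753/0.6127 = 1229 d
Faster unit: t = 95.7 d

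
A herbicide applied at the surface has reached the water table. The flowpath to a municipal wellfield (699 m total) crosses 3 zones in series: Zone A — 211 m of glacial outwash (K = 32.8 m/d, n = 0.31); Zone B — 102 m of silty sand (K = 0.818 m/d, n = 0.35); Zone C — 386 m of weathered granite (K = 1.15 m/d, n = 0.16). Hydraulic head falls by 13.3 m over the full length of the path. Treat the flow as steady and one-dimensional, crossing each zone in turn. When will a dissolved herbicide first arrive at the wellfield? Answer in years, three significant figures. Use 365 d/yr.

Steady 1-D flow in series ⇒ the Darcy flux q is identical in every zone and the zone head losses add (resistances L/K in series).
Σ(L/K) = 211/32.8 + 102/0.818 + 386/1.15 = 6.433 + 124.7 + 335.7 = 466.8 d
q = ΔH / Σ(L/K) = 13.3 / 466.8 = 0.02849 m/d (same in every zone)
Zone A: v = q/n = 0.02849/0.31 = 0.09191 m/d → t_A = 211/0.09191 = 2296 d
Zone B: v = q/n = 0.02849/0.35 = 0.08141 m/d → t_B = 102/0.08141 = 1253 d
Zone C: v = q/n = 0.02849/0.16 = 0.1781 m/d → t_C = 386/0.1781 = 2168 d
Total t = 2296 + 1253 + 2168 = 5716 d
   = 5716 / 365 = 15.7 yr

15.7 years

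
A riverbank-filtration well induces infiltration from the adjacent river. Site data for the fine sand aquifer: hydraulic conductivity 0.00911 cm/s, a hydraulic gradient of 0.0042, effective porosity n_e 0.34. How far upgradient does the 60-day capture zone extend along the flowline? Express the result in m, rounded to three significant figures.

K = 0.00911 cm/s × 864 = 7.871 m/d
q = Ki = 7.871 × 0.0042 = 0.03306 m/d
Average linear velocity = 0.03306 / 0.34 = 0.09723 m/d
L = v × T = 0.09723 × 60 = 5.834 m

5.83 m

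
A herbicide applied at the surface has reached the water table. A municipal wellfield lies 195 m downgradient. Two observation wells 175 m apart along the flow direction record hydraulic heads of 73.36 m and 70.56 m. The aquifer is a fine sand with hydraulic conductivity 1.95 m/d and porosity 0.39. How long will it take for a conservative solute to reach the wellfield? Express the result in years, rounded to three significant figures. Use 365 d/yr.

Hydraulic gradient i = (73.36 − 70.56) / 175 = 2.80 / 175 = 0.01600
q = Ki = 1.95 × 0.01600 = 0.03120 m/d
v = Ki/n = 1.95·0.01600/0.39 = 0.08000 m/d
t = L / v = 195 / 0.08000 = 2438 d
   = 2438 / 365 = 6.68 yr

6.68 years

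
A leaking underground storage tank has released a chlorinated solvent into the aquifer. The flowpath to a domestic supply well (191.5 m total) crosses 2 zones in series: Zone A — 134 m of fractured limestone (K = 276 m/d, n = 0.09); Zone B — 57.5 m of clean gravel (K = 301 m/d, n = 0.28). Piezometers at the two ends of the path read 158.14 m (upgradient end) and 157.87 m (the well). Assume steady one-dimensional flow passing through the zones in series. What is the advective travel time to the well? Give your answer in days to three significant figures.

70.6 days

Total head drop ΔH = 158.14 − 157.87 = 0.27 m
Steady 1-D flow in series ⇒ the Darcy flux q is identical in every zone and the zone head losses add (resistances L/K in series).
Σ(L/K) = 134/276 + 57.5/301 = 0.4855 + 0.1910 = 0.6765 d
q = ΔH / Σ(L/K) = 0.27 / 0.6765 = 0.3991 m/d (same in every zone)
Zone A: v = q/n = 0.3991/0.09 = 4.434 m/d → t_A = 134/4.434 = 30.22 d
Zone B: v = q/n = 0.3991/0.28 = 1.425 m/d → t_B = 57.5/1.425 = 40.34 d
Total t = 30.22 + 40.34 = 70.56 d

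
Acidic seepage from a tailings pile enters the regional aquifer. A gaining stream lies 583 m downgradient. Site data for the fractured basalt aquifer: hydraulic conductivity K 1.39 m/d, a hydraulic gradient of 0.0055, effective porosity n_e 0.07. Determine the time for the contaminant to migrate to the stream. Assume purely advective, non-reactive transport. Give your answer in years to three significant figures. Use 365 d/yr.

14.6 years

Specific discharge q = 1.39 × 0.0055 = 0.007645 m/d
Seepage velocity v = q / n = 0.007645 / 0.07 = 0.1092 m/d
t = L / v = 583 / 0.1092 = 5338 d
   = 5338 / 365 = 14.6 yr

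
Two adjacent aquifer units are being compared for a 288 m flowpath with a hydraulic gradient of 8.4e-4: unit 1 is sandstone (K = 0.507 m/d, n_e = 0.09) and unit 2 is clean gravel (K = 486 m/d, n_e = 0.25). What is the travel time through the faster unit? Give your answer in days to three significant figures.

176 days

Unit 1 (sandstone): v = 0.507×8.4e-4/0.09 = 0.004732 m/d, t = 288/0.004732 = 60860 d
Unit 2 (clean gravel): v = 486×8.4e-4/0.25 = 1.633 m/d, t = 288/1.633 = 176.4 d
Faster unit: t = 176 d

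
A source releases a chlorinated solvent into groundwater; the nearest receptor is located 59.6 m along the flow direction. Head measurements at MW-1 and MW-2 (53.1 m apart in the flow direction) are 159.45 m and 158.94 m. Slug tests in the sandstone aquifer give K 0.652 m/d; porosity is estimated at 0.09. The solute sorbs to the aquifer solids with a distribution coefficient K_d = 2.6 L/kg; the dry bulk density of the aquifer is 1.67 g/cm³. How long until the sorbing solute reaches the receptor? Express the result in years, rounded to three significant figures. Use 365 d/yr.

Hydraulic gradient i = (159.45 − 158.94) / 53.1 = 0.51 / 53.1 = 0.009605
q = Ki = 0.652 × 0.009605 = 0.006262 m/d
Seepage velocity v = q / n = 0.006262 / 0.09 = 0.06958 m/d
Retardation R = 1 + ρ_b·K_d/n = 1 + 1.67×2.6/0.09 = 49.24
Contaminant velocity v_c = v/R = 0.06958/49.24 = 0.001413 m/d
t = L/v_c = 59.6/0.001413 = 42180 d
   = 42180/365 = 116 yr

116 years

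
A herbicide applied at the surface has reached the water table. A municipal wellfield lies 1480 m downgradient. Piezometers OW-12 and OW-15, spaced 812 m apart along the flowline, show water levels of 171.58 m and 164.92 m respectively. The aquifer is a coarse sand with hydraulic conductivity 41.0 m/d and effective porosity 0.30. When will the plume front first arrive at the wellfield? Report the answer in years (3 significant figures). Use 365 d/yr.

3.62 years

Hydraulic gradient i = (171.58 − 164.92) / 812 = 6.66 / 812 = 0.008202
Specific discharge q = 41.0 × 0.008202 = 0.3363 m/d
Seepage velocity v = q / n = 0.3363 / 0.30 = 1.121 m/d
t = L / v = 1480 / 1.121 = 1320 d
   = 1320 / 365 = 3.62 yr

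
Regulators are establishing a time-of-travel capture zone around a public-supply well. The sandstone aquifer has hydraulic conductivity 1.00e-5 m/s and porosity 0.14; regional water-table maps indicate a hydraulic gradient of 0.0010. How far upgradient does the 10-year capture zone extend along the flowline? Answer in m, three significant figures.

K = 1.00e-5 m/s × 86400 s/d = 0.8640 m/d
q = Ki = 0.8640 × 0.0010 = 8.640e-4 m/d
v_s = q/n_e = 8.640e-4/0.14 = 0.006171 m/d
T = 10 yr × 365 = 3650 d
L = v × T = 0.006171 × 3650 = 22.53 m

22.5 m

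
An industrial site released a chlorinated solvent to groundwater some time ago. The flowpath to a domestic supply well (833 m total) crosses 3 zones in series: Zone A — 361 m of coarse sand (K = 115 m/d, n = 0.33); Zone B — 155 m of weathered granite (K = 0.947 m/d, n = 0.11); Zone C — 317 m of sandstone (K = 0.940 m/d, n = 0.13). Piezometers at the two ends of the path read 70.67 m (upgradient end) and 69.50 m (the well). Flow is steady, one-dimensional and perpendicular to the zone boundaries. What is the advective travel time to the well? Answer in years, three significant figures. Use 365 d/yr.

Total head drop ΔH = 70.67 − 69.50 = 1.17 m
Continuity: the same q passes through each zone, so ΔH = q·Σ(L_j/K_j) — the zones act as resistances in series.
Σ(L/K) = 361/115 + 155/0.947 + 317/0.940 = 3.139 + 163.7 + 337.2 = 504.0 d
q = ΔH / Σ(L/K) = 1.17 / 504.0 = 0.002321 m/d (same in every zone)
Zone A: v = q/n = 0.002321/0.33 = 0.007034 m/d → t_A = 361/0.007034 = 51320 d
Zone B: v = q/n = 0.002321/0.11 = 0.02110 m/d → t_B = 155/0.02110 = 7345 d
Zone C: v = q/n = 0.002321/0.13 = 0.01786 m/d → t_C = 317/0.01786 = 17750 d
Total t = 51320 + 7345 + 17750 = 76420 d
   = 76420 / 365 = 209 yr

209 years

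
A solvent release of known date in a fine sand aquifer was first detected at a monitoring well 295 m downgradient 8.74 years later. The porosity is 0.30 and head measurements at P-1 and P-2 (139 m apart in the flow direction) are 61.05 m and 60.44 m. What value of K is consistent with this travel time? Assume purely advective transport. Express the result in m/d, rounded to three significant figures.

Hydraulic gradient i = (61.05 − 60.44) / 139 = 0.61 / 139 = 0.004388
t = 8.74 years = 3190 d
v = L / t = 295 / 3190 = 0.09247 m/d
K = v · n / i = 0.09247 × 0.30 / 0.004388 = 6.32 m/d

6.32 m/d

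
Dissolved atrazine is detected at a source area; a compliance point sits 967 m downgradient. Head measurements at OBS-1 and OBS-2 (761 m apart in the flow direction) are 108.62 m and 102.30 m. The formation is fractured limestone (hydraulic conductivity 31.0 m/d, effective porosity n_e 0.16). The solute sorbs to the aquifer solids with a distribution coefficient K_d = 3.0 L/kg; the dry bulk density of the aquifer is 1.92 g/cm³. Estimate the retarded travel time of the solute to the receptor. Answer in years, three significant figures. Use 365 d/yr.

Hydraulic gradient i = (108.62 − 102.30) / 761 = 6.32 / 761 = 0.008305
Darcy flux q = K·i = 31.0 × 0.008305 = 0.2575 m/d
Average linear velocity = 0.2575 / 0.16 = 1.609 m/d
Retardation R = 1 + ρ_b·K_d/n = 1 + 1.92×3.0/0.16 = 37.00
Contaminant velocity v_c = v/R = 1.609/37.00 = 0.04349 m/d
t = L/v_c = 967/0.04349 = 22240 d
   = 22240/365 = 60.9 yr

60.9 years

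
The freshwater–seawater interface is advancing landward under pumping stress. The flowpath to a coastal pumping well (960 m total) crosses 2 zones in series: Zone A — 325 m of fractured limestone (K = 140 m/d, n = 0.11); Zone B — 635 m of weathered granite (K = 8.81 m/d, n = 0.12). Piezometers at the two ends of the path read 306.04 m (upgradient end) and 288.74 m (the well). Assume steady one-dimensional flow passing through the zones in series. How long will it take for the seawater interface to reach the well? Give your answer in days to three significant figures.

Total head drop ΔH = 306.04 − 288.74 = 17.30 m
Steady 1-D flow in series ⇒ the Darcy flux q is identical in every zone and the zone head losses add (resistances L/K in series).
Σ(L/K) = 325/140 + 635/8.81 = 2.321 + 72.08 = 74.40 d
q = ΔH / Σ(L/K) = 17.30 / 74.40 = 0.2325 m/d (same in every zone)
Zone A: v = q/n = 0.2325/0.11 = 2.114 m/d → t_A = 325/2.114 = 153.7 d
Zone B: v = q/n = 0.2325/0.12 = 1.938 m/d → t_B = 635/1.938 = 327.7 d
Total t = 153.7 + 327.7 = 481.4 d

481 days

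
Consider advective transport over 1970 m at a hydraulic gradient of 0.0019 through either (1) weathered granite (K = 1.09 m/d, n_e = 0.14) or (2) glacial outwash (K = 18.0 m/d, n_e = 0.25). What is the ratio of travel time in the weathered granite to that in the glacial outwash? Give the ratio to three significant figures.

9.25

Unit 1 (weathered granite): v = 1.09×0.0019/0.14 = 0.01479 m/d, t = 1970/0.01479 = 133200 d
Unit 2 (glacial outwash): v = 18.0×0.0019/0.25 = 0.1368 m/d, t = 1970/0.1368 = 14400 d
t(weathered granite) / t(glacial outwash) = 133200/14400 = 9.25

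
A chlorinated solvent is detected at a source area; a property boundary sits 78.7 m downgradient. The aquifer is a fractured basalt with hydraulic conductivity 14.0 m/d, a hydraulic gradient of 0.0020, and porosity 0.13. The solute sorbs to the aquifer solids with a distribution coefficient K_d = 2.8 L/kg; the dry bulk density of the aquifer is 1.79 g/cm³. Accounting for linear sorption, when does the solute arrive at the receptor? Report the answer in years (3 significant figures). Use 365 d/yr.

Specific discharge q = 14.0 × 0.0020 = 0.02800 m/d
Average linear velocity = 0.02800 / 0.13 = 0.2154 m/d
Retardation R = 1 + ρ_b·K_d/n = 1 + 1.79×2.8/0.13 = 39.55
Contaminant velocity v_c = v/R = 0.2154/39.55 = 0.005445 m/d
t = L/v_c = 78.7/0.005445 = 14450 d
   = 14450/365 = 39.6 yr

39.6 years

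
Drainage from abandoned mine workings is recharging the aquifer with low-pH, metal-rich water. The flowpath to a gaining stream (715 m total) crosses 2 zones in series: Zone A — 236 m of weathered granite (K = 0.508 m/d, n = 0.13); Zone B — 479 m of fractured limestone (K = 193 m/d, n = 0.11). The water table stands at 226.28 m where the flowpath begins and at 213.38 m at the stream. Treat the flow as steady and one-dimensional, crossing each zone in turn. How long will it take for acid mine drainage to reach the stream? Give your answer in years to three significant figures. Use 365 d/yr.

Total head drop ΔH = 226.28 − 213.38 = 12.90 m
Continuity: the same q passes through each zone, so ΔH = q·Σ(L_j/K_j) — the zones act as resistances in series.
Σ(L/K) = 236/0.508 + 479/193 = 464.6 + 2.482 = 467.0 d
q = ΔH / Σ(L/K) = 12.90 / 467.0 = 0.02762 m/d (same in every zone)
Zone A: v = q/n = 0.02762/0.13 = 0.2125 m/d → t_A = 236/0.2125 = 1111 d
Zone B: v = q/n = 0.02762/0.11 = 0.2511 m/d → t_B = 479/0.2511 = 1908 d
Total t = 1111 + 1908 = 3018 d
   = 3018 / 365 = 8.27 yr

8.27 years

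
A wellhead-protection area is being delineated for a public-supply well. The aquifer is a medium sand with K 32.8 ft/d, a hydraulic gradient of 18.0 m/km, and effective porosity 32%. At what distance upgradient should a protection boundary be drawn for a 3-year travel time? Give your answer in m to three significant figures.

K = 32.8 ft/d × 0.3048 = 9.997 m/d
Darcy flux q = K·i = 9.997 × 0.018 = 0.1800 m/d
Average linear velocity = 0.1800 / 0.32 = 0.5624 m/d
T = 3 yr × 365 = 1095 d
L = v × T = 0.5624 × 1095 = 615.8 m

616 m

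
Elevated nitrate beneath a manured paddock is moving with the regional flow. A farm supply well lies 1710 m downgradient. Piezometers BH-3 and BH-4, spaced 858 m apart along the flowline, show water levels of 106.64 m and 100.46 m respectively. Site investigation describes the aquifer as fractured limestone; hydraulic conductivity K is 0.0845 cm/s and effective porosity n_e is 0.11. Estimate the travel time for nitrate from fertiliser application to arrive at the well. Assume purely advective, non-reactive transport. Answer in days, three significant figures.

358 days

Hydraulic gradient i = (106.64 − 100.46) / 858 = 6.18 / 858 = 0.007203
K = 0.0845 cm/s × 864 = 73.01 m/d
Darcy flux q = K·i = 73.01 × 0.007203 = 0.5259 m/d
Seepage velocity v = q / n = 0.5259 / 0.11 = 4.781 m/d
t = L / v = 1710 / 4.781 = 357.7 d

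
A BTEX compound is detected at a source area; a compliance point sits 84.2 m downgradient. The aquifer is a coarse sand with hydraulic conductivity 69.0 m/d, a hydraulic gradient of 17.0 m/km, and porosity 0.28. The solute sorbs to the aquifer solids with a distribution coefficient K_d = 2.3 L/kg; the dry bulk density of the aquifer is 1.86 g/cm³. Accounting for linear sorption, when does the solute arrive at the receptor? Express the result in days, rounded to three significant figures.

327 days

Specific discharge q = 69.0 × 0.017 = 1.173 m/d
Average linear velocity = 1.173 / 0.28 = 4.189 m/d
Retardation R = 1 + ρ_b·K_d/n = 1 + 1.86×2.3/0.28 = 16.28
Contaminant velocity v_c = v/R = 4.189/16.28 = 0.2573 m/d
t = L/v_c = 84.2/0.2573 = 327.2 d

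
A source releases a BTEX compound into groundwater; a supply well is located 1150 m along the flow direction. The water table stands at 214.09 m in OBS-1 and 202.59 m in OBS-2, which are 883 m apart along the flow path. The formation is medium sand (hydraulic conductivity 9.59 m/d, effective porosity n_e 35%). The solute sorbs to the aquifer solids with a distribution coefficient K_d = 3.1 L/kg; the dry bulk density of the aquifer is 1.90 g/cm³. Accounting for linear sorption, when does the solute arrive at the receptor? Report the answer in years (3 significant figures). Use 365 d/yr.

Hydraulic gradient i = (214.09 − 202.59) / 883 = 11.50 / 883 = 0.01302
Darcy flux q = K·i = 9.59 × 0.01302 = 0.1249 m/d
Seepage velocity v = q / n = 0.1249 / 0.35 = 0.3569 m/d
Retardation R = 1 + ρ_b·K_d/n = 1 + 1.90×3.1/0.35 = 17.83
Contaminant velocity v_c = v/R = 0.3569/17.83 = 0.02002 m/d
t = L/v_c = 1150/0.02002 = 57450 d
   = 57450/365 = 157 yr

157 years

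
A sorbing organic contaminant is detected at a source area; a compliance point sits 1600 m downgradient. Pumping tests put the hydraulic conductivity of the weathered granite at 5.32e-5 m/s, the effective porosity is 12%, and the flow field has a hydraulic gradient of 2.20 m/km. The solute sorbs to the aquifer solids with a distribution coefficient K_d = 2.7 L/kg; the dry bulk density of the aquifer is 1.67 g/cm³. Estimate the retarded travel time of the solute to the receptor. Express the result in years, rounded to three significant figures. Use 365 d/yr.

2010 years

K = 5.32e-5 m/s × 86400 s/d = 4.596 m/d
q = Ki = 4.596 × 0.0022 = 0.01011 m/d
Average linear velocity = 0.01011 / 0.12 = 0.08427 m/d
Retardation R = 1 + ρ_b·K_d/n = 1 + 1.67×2.7/0.12 = 38.58
Contaminant velocity v_c = v/R = 0.08427/38.58 = 0.002185 m/d
t = L/v_c = 1600/0.002185 = 732400 d
   = 732400/365 = 2010 yr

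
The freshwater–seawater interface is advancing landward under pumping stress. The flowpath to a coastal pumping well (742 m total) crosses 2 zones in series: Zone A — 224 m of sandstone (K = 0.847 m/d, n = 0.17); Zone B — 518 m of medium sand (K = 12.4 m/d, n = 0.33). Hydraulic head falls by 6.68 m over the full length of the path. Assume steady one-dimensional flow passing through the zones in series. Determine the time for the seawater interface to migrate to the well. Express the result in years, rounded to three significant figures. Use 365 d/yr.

26.3 years

Continuity: the same q passes through each zone, so ΔH = q·Σ(L_j/K_j) — the zones act as resistances in series.
Σ(L/K) = 224/0.847 + 518/12.4 = 264.5 + 41.77 = 306.2 d
q = ΔH / Σ(L/K) = 6.68 / 306.2 = 0.02181 m/d (same in every zone)
Zone A: v = q/n = 0.02181/0.17 = 0.1283 m/d → t_A = 224/0.1283 = 1746 d
Zone B: v = q/n = 0.02181/0.33 = 0.06610 m/d → t_B = 518/0.06610 = 7837 d
Total t = 1746 + 7837 = 9582 d
   = 9582 / 365 = 26.3 yr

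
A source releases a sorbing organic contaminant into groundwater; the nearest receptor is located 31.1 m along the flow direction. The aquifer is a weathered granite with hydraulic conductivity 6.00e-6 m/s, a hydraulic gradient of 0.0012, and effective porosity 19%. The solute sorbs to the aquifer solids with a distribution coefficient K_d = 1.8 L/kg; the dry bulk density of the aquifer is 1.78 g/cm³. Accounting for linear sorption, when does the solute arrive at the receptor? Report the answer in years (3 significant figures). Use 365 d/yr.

K = 6.00e-6 m/s × 86400 s/d = 0.5184 m/d
q = Ki = 0.5184 × 0.0012 = 6.221e-4 m/d
v = Ki/n = 0.5184·0.0012/0.19 = 0.003274 m/d
Retardation R = 1 + ρ_b·K_d/n = 1 + 1.78×1.8/0.19 = 17.86
Contaminant velocity v_c = v/R = 0.003274/17.86 = 1.833e-4 m/d
t = L/v_c = 31.1/1.833e-4 = 169700 d
   = 169700/365 = 465 yr

465 years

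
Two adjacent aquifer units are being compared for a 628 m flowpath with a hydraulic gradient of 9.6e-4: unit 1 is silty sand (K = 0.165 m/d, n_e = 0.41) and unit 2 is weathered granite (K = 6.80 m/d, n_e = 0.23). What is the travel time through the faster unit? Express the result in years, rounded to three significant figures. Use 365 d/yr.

60.6 years

Unit 1 (silty sand): v = 0.165×9.6e-4/0.41 = 3.863e-4 m/d, t = 628/3.863e-4 = 1.626e6 d
Unit 2 (weathered granite): v = 6.80×9.6e-4/0.23 = 0.02838 m/d, t = 628/0.02838 = 22130 d
Faster: 22130 d / 365 = 60.6 yr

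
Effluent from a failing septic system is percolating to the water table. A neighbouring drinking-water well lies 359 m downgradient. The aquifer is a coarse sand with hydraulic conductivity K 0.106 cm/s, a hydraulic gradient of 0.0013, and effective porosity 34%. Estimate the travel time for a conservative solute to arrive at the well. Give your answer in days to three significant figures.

1030 days

K = 0.106 cm/s × 864 = 91.58 m/d
q = Ki = 91.58 × 0.0013 = 0.1191 m/d
v_s = q/n_e = 0.1191/0.34 = 0.3502 m/d
t = L / v = 359 / 0.3502 = 1025 d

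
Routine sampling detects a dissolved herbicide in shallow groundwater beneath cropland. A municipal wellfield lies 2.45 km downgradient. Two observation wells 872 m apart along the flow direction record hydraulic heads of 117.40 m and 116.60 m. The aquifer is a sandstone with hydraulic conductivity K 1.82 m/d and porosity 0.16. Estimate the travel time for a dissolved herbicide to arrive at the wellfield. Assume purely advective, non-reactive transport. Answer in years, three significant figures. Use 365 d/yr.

643 years

Hydraulic gradient i = (117.40 − 116.60) / 872 = 0.80 / 872 = 9.174e-4
Specific discharge q = 1.82 × 9.174e-4 = 0.001670 m/d
v_s = q/n_e = 0.001670/0.16 = 0.01044 m/d
L = 2.45 km = 2450 m
t = L / v = 2450 / 0.01044 = 234800 d
   = 234800 / 365 = 643 yr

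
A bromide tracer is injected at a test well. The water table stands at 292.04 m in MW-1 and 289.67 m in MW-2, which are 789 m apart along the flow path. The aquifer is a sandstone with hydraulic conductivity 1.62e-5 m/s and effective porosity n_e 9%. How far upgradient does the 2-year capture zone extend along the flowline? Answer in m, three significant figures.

Hydraulic gradient i = (292.04 − 289.67) / 789 = 2.37 / 789 = 0.003004
K = 1.62e-5 m/s × 86400 s/d = 1.400 m/d
Darcy flux q = K·i = 1.400 × 0.003004 = 0.004204 m/d
v_s = q/n_e = 0.004204/0.09 = 0.04672 m/d
T = 2 yr × 365 = 730 d
L = v × T = 0.04672 × 730 = 34.10 m

34.1 m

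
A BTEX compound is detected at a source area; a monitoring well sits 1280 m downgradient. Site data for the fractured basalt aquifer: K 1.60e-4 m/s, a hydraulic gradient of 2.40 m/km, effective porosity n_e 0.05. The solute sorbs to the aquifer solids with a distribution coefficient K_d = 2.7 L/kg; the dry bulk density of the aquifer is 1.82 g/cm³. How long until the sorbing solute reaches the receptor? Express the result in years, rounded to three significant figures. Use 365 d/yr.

K = 1.60e-4 m/s × 86400 s/d = 13.82 m/d
Darcy flux q = K·i = 13.82 × 0.0024 = 0.03318 m/d
v = Ki/n = 13.82·0.0024/0.05 = 0.6636 m/d
Retardation R = 1 + ρ_b·K_d/n = 1 + 1.82×2.7/0.05 = 99.28
Contaminant velocity v_c = v/R = 0.6636/99.28 = 0.006684 m/d
t = L/v_c = 1280/0.006684 = 191500 d
   = 191500/365 = 525 yr

525 years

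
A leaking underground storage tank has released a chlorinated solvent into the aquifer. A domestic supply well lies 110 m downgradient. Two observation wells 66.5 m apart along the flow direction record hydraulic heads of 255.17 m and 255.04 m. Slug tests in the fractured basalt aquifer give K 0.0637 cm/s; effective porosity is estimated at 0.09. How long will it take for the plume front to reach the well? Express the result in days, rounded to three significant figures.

92.0 days

Hydraulic gradient i = (255.17 − 255.04) / 66.5 = 0.13 / 66.5 = 0.001955
K = 0.0637 cm/s × 864 = 55.04 m/d
q = Ki = 55.04 × 0.001955 = 0.1076 m/d
Average linear velocity = 0.1076 / 0.09 = 1.195 m/d
t = L / v = 110 / 1.195 = 92.02 d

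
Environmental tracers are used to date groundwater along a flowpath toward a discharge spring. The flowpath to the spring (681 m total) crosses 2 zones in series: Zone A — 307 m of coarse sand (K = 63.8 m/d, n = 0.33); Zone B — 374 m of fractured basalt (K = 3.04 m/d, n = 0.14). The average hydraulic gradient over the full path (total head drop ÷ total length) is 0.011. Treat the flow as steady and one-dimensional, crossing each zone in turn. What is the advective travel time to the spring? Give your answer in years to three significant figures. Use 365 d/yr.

7.18 years

Steady 1-D flow in series ⇒ the Darcy flux q is identical in every zone and the zone head losses add (resistances L/K in series).
Σ(L/K) = 307/63.8 + 374/3.04 = 4.812 + 123.0 = 127.8 d
K_eq = L_total / Σ(L/K) = 681 / 127.8 = 5.327 m/d
q = K_eq · i = 5.327 × 0.011 = 0.05860 m/d (same in every zone)
Zone A: v = q/n = 0.05860/0.33 = 0.1776 m/d → t_A = 307/0.1776 = 1729 d
Zone B: v = q/n = 0.05860/0.14 = 0.4186 m/d → t_B = 374/0.4186 = 893.6 d
Total t = 1729 + 893.6 = 2622 d
   = 2622 / 365 = 7.18 yr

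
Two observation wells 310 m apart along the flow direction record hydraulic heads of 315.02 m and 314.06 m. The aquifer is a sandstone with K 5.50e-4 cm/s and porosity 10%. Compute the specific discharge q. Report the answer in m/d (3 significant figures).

Hydraulic gradient i = (315.02 − 314.06) / 310 = 0.96 / 310 = 0.003097
K = 5.50e-4 cm/s × 864 = 0.4752 m/d
Specific discharge q = 0.4752 × 0.003097 = 0.001472 m/d

0.00147 m/d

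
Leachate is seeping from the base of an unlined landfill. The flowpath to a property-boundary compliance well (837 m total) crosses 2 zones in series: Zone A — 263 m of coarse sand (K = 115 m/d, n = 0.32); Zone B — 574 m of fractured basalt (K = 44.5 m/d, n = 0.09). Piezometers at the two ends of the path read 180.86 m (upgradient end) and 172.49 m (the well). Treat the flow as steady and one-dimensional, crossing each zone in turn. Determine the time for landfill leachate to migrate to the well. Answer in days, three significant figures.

246 days

Total head drop ΔH = 180.86 − 172.49 = 8.37 m
Continuity: the same q passes through each zone, so ΔH = q·Σ(L_j/K_j) — the zones act as resistances in series.
Σ(L/K) = 263/115 + 574/44.5 = 2.287 + 12.90 = 15.19 d
q = ΔH / Σ(L/K) = 8.37 / 15.19 = 0.5512 m/d (same in every zone)
Zone A: v = q/n = 0.5512/0.32 = 1.722 m/d → t_A = 263/1.722 = 152.7 d
Zone B: v = q/n = 0.5512/0.09 = 6.124 m/d → t_B = 574/6.124 = 93.73 d
Total t = 152.7 + 93.73 = 246.4 d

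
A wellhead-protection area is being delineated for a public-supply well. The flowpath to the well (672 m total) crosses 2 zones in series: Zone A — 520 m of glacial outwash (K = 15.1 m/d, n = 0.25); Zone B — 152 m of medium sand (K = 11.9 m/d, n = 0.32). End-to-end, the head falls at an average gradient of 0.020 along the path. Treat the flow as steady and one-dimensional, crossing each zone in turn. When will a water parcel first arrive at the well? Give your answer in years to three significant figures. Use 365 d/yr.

Continuity: the same q passes through each zone, so ΔH = q·Σ(L_j/K_j) — the zones act as resistances in series.
Σ(L/K) = 520/15.1 + 152/11.9 = 34.44 + 12.77 = 47.21 d
K_eq = L_total / Σ(L/K) = 672 / 47.21 = 14.23 m/d
q = K_eq · i = 14.23 × 0.020 = 0.2847 m/d (same in every zone)
Zone A: v = q/n = 0.2847/0.25 = 1.139 m/d → t_A = 520/1.139 = 456.6 d
Zone B: v = q/n = 0.2847/0.32 = 0.8896 m/d → t_B = 152/0.8896 = 170.9 d
Total t = 456.6 + 170.9 = 627.5 d
   = 627.5 / 365 = 1.72 yr

1.72 years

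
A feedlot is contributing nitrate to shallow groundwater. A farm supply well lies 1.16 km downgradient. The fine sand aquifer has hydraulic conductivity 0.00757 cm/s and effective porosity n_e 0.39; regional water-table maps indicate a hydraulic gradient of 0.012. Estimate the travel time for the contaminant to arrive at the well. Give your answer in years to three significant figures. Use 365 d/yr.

K = 0.00757 cm/s × 864 = 6.540 m/d
Specific discharge q = 6.540 × 0.012 = 0.07849 m/d
Average linear velocity = 0.07849 / 0.39 = 0.2012 m/d
L = 1.16 km = 1160 m
t = L / v = 1160 / 0.2012 = 5764 d
   = 5764 / 365 = 15.8 yr

15.8 years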